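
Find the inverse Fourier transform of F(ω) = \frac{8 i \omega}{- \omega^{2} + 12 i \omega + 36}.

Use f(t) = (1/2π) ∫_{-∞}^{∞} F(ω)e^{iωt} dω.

f(t) = 8 \left(1 - 6 t\right) e^{- 6 t} u\left(t\right)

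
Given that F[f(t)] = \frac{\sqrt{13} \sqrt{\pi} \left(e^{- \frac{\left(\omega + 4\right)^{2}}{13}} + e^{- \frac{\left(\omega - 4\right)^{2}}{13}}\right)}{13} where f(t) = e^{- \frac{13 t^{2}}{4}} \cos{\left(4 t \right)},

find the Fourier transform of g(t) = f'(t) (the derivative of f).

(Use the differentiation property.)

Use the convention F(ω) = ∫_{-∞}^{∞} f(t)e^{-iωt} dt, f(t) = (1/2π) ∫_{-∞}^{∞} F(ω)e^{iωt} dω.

F[g](ω) = \frac{\sqrt{13} i \sqrt{\pi} \omega \left(e^{\frac{16 \omega}{13}} + 1\right) e^{- \frac{\omega^{2}}{13} - \frac{8 \omega}{13} - \frac{16}{13}}}{13}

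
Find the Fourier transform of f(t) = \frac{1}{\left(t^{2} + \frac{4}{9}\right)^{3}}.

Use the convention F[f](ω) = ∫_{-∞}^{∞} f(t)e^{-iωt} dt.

F(ω) = \frac{27 \pi \left(4 \omega^{2} + 18 \left|{\omega}\right| + 27\right) e^{- \frac{2 \left|{\omega}\right|}{3}}}{256}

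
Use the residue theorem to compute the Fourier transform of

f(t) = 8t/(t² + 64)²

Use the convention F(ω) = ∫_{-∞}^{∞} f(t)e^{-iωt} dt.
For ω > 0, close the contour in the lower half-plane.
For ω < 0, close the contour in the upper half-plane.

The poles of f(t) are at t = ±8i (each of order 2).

Let g(z) = f(z)e^{-iωz}; for large |z| the factor e^{-iωz} decays in the lower half-plane when ω > 0 and in the upper half-plane when ω < 0.

Case ω > 0 (lower half-plane, clockwise contour ⇒ F(ω) = -2πi·ΣRes):
  Res_{z = - 8 i} g(z) = \frac{\omega e^{- 8 \omega}}{4} (pole of order 2)
  F(ω) = -2πi·ΣRes = - \frac{i \pi \omega e^{- 8 \omega}}{2}

Case ω < 0 (upper half-plane, counterclockwise contour ⇒ F(ω) = +2πi·ΣRes):
  Res_{z = 8 i} g(z) = - \frac{\omega e^{8 \omega}}{4} (pole of order 2)
  F(ω) = 2πi·ΣRes = - \frac{i \pi \omega e^{8 \omega}}{2}

Both cases combine into a single formula in |ω|:

F(ω) = - \frac{i \pi \omega e^{- 8 \left|{\omega}\right|}}{2}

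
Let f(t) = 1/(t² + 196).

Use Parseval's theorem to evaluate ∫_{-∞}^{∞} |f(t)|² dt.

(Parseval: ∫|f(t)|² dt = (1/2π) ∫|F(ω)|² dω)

∫|f(t)|² dt = \frac{\pi}{5488}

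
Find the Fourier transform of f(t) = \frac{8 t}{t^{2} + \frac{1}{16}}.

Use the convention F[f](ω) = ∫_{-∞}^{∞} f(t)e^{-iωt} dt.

F(ω) = - 8 i \pi e^{- \frac{\left|{\omega}\right|}{4}} \operatorname{sign}{\left(\omega \right)}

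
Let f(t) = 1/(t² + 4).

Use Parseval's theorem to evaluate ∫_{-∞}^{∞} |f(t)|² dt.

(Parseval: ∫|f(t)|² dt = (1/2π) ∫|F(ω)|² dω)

∫|f(t)|² dt = \frac{\pi}{16}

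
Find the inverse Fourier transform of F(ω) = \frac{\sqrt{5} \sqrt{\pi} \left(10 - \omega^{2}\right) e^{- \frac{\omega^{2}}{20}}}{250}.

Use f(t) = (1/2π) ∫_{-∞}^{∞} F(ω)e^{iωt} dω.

f(t) = 2 t^{2} e^{- 5 t^{2}}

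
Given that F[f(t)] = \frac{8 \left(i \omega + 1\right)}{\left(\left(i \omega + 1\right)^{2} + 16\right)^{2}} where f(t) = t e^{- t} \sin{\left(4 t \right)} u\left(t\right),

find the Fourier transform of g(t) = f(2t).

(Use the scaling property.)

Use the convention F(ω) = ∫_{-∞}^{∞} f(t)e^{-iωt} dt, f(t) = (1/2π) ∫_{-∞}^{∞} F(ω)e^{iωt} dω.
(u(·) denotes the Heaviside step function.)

F[g](ω) = \frac{32 \left(i \omega + 2\right)}{\left(\left(i \omega + 2\right)^{2} + 64\right)^{2}}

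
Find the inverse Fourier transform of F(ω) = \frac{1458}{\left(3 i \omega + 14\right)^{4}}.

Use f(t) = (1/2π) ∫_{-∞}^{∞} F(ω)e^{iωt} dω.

f(t) = 3 t^{3} e^{- \frac{14 t}{3}} u\left(t\right)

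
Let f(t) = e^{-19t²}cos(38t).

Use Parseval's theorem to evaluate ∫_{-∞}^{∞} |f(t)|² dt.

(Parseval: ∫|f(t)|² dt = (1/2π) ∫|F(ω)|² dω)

∫|f(t)|² dt = \frac{\sqrt{38} \sqrt{\pi} \left(1 + e^{38}\right)}{76 e^{38}}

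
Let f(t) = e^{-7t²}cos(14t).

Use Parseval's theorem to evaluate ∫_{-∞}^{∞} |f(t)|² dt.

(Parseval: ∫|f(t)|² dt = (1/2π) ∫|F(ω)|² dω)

∫|f(t)|² dt = \frac{\sqrt{14} \sqrt{\pi} \left(1 + e^{14}\right)}{28 e^{14}}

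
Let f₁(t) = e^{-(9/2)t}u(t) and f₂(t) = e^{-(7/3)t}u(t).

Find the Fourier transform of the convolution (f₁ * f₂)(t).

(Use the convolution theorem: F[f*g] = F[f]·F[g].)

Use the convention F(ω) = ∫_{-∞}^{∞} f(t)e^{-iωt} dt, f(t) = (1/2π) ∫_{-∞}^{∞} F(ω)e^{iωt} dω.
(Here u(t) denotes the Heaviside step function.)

F[f₁*f₂](ω) = \frac{6}{- 6 \omega^{2} + 41 i \omega + 63}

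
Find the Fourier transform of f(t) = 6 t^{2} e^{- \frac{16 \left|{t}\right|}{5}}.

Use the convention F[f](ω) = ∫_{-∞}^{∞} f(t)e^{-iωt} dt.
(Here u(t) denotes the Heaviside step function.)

F(ω) = \frac{48000 \left(256 - 75 \omega^{2}\right)}{\left(25 \omega^{2} + 256\right)^{3}}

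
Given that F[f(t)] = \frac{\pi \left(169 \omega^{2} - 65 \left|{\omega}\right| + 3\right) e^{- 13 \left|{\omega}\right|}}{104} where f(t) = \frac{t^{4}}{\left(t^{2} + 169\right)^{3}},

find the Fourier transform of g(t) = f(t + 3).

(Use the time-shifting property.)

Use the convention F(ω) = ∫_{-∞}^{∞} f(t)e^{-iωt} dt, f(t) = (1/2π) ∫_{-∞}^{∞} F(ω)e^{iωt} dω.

F[g](ω) = \frac{\pi \left(169 \omega^{2} - 65 \left|{\omega}\right| + 3\right) e^{3 i \omega - 13 \left|{\omega}\right|}}{104}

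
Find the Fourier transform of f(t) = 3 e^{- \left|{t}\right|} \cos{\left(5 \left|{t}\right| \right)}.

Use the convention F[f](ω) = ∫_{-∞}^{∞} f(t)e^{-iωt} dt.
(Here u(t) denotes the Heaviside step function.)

F(ω) = \frac{6 \left(\omega^{2} + 26\right)}{\omega^{4} - 48 \omega^{2} + 676}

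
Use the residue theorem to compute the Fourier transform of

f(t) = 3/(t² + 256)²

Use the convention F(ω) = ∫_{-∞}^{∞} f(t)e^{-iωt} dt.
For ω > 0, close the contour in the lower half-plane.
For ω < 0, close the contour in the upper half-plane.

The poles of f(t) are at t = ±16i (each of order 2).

Let g(z) = f(z)e^{-iωz}; for large |z| the factor e^{-iωz} decays in the lower half-plane when ω > 0 and in the upper half-plane when ω < 0.

Case ω > 0 (lower half-plane, clockwise contour ⇒ F(ω) = -2πi·ΣRes):
  Res_{z = - 16 i} g(z) = \frac{3 i \left(16 \omega + 1\right) e^{- 16 \omega}}{16384} (pole of order 2)
  F(ω) = -2πi·ΣRes = \frac{3 \pi \left(16 \omega + 1\right) e^{- 16 \omega}}{8192}

Case ω < 0 (upper half-plane, counterclockwise contour ⇒ F(ω) = +2πi·ΣRes):
  Res_{z = 16 i} g(z) = \frac{3 i \left(16 \omega - 1\right) e^{16 \omega}}{16384} (pole of order 2)
  F(ω) = 2πi·ΣRes = \frac{3 \pi \left(1 - 16 \omega\right) e^{16 \omega}}{8192}

Both cases combine into a single formula in |ω|:

F(ω) = \frac{3 \pi \left(16 \left|{\omega}\right| + 1\right) e^{- 16 \left|{\omega}\right|}}{8192}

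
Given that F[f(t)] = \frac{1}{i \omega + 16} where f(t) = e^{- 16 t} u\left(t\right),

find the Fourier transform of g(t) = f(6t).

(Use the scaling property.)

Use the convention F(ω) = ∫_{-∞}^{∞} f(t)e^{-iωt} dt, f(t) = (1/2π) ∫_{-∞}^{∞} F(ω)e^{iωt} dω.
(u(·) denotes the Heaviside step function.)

F[g](ω) = \frac{1}{i \omega + 96}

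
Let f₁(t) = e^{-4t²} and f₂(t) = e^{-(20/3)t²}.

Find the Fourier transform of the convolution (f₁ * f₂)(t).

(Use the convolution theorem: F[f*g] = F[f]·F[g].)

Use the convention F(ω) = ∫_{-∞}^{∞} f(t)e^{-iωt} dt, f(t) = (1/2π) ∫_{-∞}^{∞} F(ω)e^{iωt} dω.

F[f₁*f₂](ω) = \frac{\sqrt{15} \pi e^{- \frac{\omega^{2}}{10}}}{20}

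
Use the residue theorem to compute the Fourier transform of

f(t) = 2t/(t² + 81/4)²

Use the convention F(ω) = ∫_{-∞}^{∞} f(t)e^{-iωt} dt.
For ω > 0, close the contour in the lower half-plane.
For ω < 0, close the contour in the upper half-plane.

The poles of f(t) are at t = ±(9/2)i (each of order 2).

Let g(z) = f(z)e^{-iωz}; for large |z| the factor e^{-iωz} decays in the lower half-plane when ω > 0 and in the upper half-plane when ω < 0.

Case ω > 0 (lower half-plane, clockwise contour ⇒ F(ω) = -2πi·ΣRes):
  Res_{z = - \frac{9 i}{2}} g(z) = \frac{\omega e^{- \frac{9 \omega}{2}}}{9} (pole of order 2)
  F(ω) = -2πi·ΣRes = - \frac{2 i \pi \omega e^{- \frac{9 \omega}{2}}}{9}

Case ω < 0 (upper half-plane, counterclockwise contour ⇒ F(ω) = +2πi·ΣRes):
  Res_{z = \frac{9 i}{2}} g(z) = - \frac{\omega e^{\frac{9 \omega}{2}}}{9} (pole of order 2)
  F(ω) = 2πi·ΣRes = - \frac{2 i \pi \omega e^{\frac{9 \omega}{2}}}{9}

Both cases combine into a single formula in |ω|:

F(ω) = - \frac{2 i \pi \omega e^{- \frac{9 \left|{\omega}\right|}{2}}}{9}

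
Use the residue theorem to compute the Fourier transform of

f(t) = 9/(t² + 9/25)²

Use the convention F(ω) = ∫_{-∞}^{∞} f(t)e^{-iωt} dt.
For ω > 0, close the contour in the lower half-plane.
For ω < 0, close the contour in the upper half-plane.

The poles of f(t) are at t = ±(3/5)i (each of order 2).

Let g(z) = f(z)e^{-iωz}; for large |z| the factor e^{-iωz} decays in the lower half-plane when ω > 0 and in the upper half-plane when ω < 0.

Case ω > 0 (lower half-plane, clockwise contour ⇒ F(ω) = -2πi·ΣRes):
  Res_{z = - \frac{3 i}{5}} g(z) = \frac{25 i \left(3 \omega + 5\right) e^{- \frac{3 \omega}{5}}}{12} (pole of order 2)
  F(ω) = -2πi·ΣRes = \frac{25 \pi \left(3 \omega + 5\right) e^{- \frac{3 \omega}{5}}}{6}

Case ω < 0 (upper half-plane, counterclockwise contour ⇒ F(ω) = +2πi·ΣRes):
  Res_{z = \frac{3 i}{5}} g(z) = \frac{25 i \left(3 \omega - 5\right) e^{\frac{3 \omega}{5}}}{12} (pole of order 2)
  F(ω) = 2πi·ΣRes = \frac{25 \pi \left(5 - 3 \omega\right) e^{\frac{3 \omega}{5}}}{6}

Both cases combine into a single formula in |ω|:

F(ω) = \frac{25 \pi \left(3 \left|{\omega}\right| + 5\right) e^{- \frac{3 \left|{\omega}\right|}{5}}}{6}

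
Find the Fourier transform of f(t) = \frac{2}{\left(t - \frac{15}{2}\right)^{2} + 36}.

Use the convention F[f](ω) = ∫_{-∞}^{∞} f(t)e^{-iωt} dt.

F(ω) = \frac{\pi e^{- \frac{15 i \omega}{2} - 6 \left|{\omega}\right|}}{3}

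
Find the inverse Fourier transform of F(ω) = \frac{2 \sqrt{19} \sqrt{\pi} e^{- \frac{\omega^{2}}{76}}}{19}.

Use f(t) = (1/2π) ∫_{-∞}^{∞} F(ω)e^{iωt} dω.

f(t) = 2 e^{- 19 t^{2}}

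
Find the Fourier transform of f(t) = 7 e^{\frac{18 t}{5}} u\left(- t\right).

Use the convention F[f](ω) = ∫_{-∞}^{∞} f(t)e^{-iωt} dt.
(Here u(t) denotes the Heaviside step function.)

F(ω) = - \frac{35}{5 i \omega - 18}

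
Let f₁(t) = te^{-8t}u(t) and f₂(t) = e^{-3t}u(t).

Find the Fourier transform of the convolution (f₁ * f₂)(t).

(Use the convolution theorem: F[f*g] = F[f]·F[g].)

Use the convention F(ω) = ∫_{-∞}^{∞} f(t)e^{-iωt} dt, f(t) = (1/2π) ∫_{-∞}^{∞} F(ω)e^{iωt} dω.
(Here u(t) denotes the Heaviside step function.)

F[f₁*f₂](ω) = \frac{1}{\left(i \omega + 3\right) \left(i \omega + 8\right)^{2}}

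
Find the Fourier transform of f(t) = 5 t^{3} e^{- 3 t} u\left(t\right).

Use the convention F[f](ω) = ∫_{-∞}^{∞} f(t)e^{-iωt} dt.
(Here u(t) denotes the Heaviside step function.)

F(ω) = \frac{30}{\left(i \omega + 3\right)^{4}}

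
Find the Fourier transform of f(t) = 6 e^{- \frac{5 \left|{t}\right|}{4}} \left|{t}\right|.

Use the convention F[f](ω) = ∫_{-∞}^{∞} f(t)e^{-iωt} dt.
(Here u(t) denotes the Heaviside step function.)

F(ω) = \frac{192 \left(25 - 16 \omega^{2}\right)}{\left(16 \omega^{2} + 25\right)^{2}}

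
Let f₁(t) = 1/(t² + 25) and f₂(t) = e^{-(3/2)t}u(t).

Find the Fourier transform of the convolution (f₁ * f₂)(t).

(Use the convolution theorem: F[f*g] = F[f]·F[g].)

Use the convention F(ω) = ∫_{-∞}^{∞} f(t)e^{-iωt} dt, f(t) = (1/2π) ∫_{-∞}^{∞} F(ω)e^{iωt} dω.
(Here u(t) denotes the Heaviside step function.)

F[f₁*f₂](ω) = \frac{2 \pi e^{- 5 \left|{\omega}\right|}}{5 \left(2 i \omega + 3\right)}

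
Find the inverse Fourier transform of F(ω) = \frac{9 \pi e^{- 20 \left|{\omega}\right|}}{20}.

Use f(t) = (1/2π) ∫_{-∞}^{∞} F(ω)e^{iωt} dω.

f(t) = \frac{9}{t^{2} + 400}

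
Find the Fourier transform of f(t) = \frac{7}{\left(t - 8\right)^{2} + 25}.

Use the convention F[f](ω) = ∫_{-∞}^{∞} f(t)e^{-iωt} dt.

F(ω) = \frac{7 \pi e^{- 8 i \omega - 5 \left|{\omega}\right|}}{5}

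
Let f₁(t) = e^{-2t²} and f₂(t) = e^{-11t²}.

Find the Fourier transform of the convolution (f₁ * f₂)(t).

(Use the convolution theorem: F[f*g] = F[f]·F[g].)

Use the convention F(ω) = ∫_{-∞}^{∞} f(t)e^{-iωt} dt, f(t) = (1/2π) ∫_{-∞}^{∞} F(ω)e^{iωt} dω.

F[f₁*f₂](ω) = \frac{\sqrt{22} \pi e^{- \frac{13 \omega^{2}}{88}}}{22}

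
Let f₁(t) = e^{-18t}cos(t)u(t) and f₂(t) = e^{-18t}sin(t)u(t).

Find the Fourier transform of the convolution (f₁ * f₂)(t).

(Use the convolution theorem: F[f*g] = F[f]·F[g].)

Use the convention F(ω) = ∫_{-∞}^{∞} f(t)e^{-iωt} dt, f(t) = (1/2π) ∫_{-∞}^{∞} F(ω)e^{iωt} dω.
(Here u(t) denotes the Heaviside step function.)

F[f₁*f₂](ω) = \frac{i \omega + 18}{\left(\left(i \omega + 18\right)^{2} + 1\right)^{2}}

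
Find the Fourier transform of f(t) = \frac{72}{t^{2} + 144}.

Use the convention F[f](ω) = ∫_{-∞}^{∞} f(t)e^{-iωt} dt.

F(ω) = 6 \pi e^{- 12 \left|{\omega}\right|}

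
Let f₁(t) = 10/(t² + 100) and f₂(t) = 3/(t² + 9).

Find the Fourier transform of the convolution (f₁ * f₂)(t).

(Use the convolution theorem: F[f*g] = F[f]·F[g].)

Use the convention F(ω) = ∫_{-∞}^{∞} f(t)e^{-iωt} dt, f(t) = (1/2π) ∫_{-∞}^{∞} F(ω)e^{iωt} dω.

F[f₁*f₂](ω) = \pi^{2} e^{- 13 \left|{\omega}\right|}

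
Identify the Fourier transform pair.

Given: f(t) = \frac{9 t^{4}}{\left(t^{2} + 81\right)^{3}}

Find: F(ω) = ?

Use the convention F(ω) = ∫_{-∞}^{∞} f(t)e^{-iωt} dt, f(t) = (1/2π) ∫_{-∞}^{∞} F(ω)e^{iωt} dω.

F(ω) = \frac{3 \pi \left(27 \omega^{2} - 15 \left|{\omega}\right| + 1\right) e^{- 9 \left|{\omega}\right|}}{8}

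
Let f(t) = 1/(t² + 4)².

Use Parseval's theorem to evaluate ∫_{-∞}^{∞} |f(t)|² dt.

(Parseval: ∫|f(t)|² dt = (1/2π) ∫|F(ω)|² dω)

∫|f(t)|² dt = \frac{5 \pi}{2048}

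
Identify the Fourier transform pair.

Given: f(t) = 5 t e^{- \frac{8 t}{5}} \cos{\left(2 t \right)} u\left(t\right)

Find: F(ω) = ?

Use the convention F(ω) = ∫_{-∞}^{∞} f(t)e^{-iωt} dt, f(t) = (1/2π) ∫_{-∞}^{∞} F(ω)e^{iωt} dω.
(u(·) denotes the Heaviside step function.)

F(ω) = \frac{125 \left(\left(5 i \omega + 8\right)^{2} - 100\right)}{\left(\left(5 i \omega + 8\right)^{2} + 100\right)^{2}}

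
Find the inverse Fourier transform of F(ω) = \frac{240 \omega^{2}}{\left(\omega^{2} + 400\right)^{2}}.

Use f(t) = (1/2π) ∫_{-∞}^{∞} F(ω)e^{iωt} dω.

f(t) = 3 \left(1 - 20 \left|{t}\right|\right) e^{- 20 \left|{t}\right|}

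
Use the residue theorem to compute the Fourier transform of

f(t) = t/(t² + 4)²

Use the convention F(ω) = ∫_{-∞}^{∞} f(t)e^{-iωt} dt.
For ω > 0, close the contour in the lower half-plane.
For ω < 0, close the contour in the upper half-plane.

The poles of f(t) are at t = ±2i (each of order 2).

Let g(z) = f(z)e^{-iωz}; for large |z| the factor e^{-iωz} decays in the lower half-plane when ω > 0 and in the upper half-plane when ω < 0.

Case ω > 0 (lower half-plane, clockwise contour ⇒ F(ω) = -2πi·ΣRes):
  Res_{z = - 2 i} g(z) = \frac{\omega e^{- 2 \omega}}{8} (pole of order 2)
  F(ω) = -2πi·ΣRes = - \frac{i \pi \omega e^{- 2 \omega}}{4}

Case ω < 0 (upper half-plane, counterclockwise contour ⇒ F(ω) = +2πi·ΣRes):
  Res_{z = 2 i} g(z) = - \frac{\omega e^{2 \omega}}{8} (pole of order 2)
  F(ω) = 2πi·ΣRes = - \frac{i \pi \omega e^{2 \omega}}{4}

Both cases combine into a single formula in |ω|:

F(ω) = - \frac{i \pi \omega e^{- 2 \left|{\omega}\right|}}{4}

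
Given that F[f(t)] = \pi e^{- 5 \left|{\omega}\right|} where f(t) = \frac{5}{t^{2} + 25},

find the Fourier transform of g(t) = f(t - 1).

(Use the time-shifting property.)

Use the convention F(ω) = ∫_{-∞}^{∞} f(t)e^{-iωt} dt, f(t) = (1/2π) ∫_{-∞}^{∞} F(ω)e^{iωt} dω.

F[g](ω) = \pi e^{- i \omega - 5 \left|{\omega}\right|}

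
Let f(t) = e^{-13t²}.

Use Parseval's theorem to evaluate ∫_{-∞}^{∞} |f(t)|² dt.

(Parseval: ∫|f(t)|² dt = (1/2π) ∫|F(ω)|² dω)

∫|f(t)|² dt = \frac{\sqrt{26} \sqrt{\pi}}{26}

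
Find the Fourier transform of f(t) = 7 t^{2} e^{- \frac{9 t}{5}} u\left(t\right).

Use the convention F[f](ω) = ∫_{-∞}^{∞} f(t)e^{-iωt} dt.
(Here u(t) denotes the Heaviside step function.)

F(ω) = \frac{1750}{\left(5 i \omega + 9\right)^{3}}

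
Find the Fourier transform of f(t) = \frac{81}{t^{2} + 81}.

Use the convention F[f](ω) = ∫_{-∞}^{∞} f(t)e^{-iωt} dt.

F(ω) = 9 \pi e^{- 9 \left|{\omega}\right|}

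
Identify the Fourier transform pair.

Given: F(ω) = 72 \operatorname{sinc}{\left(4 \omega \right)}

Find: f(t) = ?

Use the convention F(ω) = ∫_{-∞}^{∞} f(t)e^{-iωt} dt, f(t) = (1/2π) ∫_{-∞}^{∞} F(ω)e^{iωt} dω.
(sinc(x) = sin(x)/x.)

f(t) = 9 \left(\begin{cases} 1 & \text{for}\: \left|{t}\right| < 4 \\0 & \text{otherwise} \end{cases}\right)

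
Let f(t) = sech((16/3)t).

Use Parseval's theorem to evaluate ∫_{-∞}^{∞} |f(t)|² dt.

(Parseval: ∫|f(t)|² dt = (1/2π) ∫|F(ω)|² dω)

∫|f(t)|² dt = \frac{3}{8}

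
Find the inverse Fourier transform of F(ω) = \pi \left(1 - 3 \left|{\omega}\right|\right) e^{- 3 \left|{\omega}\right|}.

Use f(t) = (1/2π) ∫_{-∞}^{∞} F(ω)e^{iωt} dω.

f(t) = \frac{6 t^{2}}{\left(t^{2} + 9\right)^{2}}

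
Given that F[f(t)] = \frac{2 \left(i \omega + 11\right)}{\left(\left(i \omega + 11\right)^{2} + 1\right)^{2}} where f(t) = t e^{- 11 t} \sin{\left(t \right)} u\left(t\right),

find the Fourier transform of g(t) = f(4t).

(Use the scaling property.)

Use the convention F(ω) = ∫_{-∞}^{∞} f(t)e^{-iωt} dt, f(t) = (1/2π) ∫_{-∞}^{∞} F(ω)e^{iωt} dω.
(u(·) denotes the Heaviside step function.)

F[g](ω) = \frac{32 \left(i \omega + 44\right)}{\left(\left(i \omega + 44\right)^{2} + 16\right)^{2}}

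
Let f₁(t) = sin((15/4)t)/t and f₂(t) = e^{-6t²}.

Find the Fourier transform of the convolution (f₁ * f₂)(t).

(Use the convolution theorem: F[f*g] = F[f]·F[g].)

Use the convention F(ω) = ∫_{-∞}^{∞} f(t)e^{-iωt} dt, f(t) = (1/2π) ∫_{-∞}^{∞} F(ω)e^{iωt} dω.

F[f₁*f₂](ω) = \begin{cases} \frac{\sqrt{6} \pi^{\frac{3}{2}} e^{- \frac{\omega^{2}}{24}}}{6} & \text{for}\: \omega > - \frac{15}{4} \wedge \omega < \frac{15}{4} \\0 & \text{otherwise} \end{cases}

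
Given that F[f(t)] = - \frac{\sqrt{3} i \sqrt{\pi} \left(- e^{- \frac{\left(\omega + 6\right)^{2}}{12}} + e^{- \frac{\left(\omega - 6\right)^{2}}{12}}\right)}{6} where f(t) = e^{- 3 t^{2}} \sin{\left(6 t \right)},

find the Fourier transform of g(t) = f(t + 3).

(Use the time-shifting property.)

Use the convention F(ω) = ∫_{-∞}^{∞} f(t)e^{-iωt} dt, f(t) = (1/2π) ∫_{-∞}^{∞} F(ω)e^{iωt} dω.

F[g](ω) = \frac{\sqrt{3} i \sqrt{\pi} \left(1 - e^{2 \omega}\right) e^{- \frac{\omega^{2}}{12} - \omega + 3 i \omega - 3}}{6}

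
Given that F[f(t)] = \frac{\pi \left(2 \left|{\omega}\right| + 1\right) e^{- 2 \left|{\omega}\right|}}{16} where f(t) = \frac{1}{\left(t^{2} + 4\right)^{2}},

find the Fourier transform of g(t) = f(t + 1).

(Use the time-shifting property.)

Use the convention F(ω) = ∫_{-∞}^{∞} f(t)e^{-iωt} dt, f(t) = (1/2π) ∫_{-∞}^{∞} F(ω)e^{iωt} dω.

F[g](ω) = \frac{\pi \left(2 \left|{\omega}\right| + 1\right) e^{i \omega - 2 \left|{\omega}\right|}}{16}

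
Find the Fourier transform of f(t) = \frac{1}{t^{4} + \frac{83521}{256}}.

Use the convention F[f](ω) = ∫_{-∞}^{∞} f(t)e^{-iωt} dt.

F(ω) = \frac{64 \pi e^{- \frac{17 \sqrt{2} \left|{\omega}\right|}{8}} \sin{\left(\frac{17 \sqrt{2} \left|{\omega}\right|}{8} + \frac{\pi}{4} \right)}}{4913}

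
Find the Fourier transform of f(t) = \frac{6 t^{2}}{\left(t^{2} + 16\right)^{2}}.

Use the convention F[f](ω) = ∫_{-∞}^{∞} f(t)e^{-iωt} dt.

F(ω) = \frac{3 \pi \left(1 - 4 \left|{\omega}\right|\right) e^{- 4 \left|{\omega}\right|}}{4}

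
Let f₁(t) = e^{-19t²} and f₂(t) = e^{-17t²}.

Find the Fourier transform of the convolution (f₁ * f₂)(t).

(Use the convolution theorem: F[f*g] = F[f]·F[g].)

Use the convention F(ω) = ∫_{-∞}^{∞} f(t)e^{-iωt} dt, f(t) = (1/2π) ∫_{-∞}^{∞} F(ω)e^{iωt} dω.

F[f₁*f₂](ω) = \frac{\sqrt{323} \pi e^{- \frac{9 \omega^{2}}{323}}}{323}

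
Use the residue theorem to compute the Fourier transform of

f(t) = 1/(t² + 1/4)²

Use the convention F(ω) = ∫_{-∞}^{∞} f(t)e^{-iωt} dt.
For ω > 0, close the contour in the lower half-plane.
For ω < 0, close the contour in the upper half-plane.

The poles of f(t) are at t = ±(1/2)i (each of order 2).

Let g(z) = f(z)e^{-iωz}; for large |z| the factor e^{-iωz} decays in the lower half-plane when ω > 0 and in the upper half-plane when ω < 0.

Case ω > 0 (lower half-plane, clockwise contour ⇒ F(ω) = -2πi·ΣRes):
  Res_{z = - \frac{i}{2}} g(z) = i \left(\omega + 2\right) e^{- \frac{\omega}{2}} (pole of order 2)
  F(ω) = -2πi·ΣRes = 2 \pi \left(\omega + 2\right) e^{- \frac{\omega}{2}}

Case ω < 0 (upper half-plane, counterclockwise contour ⇒ F(ω) = +2πi·ΣRes):
  Res_{z = \frac{i}{2}} g(z) = i \left(\omega - 2\right) e^{\frac{\omega}{2}} (pole of order 2)
  F(ω) = 2πi·ΣRes = 2 \pi \left(2 - \omega\right) e^{\frac{\omega}{2}}

Both cases combine into a single formula in |ω|:

F(ω) = 2 \pi \left(\left|{\omega}\right| + 2\right) e^{- \frac{\left|{\omega}\right|}{2}}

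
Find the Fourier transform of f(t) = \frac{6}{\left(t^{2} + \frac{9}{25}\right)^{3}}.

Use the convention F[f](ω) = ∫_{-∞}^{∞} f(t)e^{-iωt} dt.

F(ω) = \frac{125 \pi \left(3 \omega^{2} + 15 \left|{\omega}\right| + 25\right) e^{- \frac{3 \left|{\omega}\right|}{5}}}{108}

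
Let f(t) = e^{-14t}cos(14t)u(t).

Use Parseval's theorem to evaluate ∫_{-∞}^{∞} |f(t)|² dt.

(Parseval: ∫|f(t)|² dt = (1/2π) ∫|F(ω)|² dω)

∫|f(t)|² dt = \frac{3}{112}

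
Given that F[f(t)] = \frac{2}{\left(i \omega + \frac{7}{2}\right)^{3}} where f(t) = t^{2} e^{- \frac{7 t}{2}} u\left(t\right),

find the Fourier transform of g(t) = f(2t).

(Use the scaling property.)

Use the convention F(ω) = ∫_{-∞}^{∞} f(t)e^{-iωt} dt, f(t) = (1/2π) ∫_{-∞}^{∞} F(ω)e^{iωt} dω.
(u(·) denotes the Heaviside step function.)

F[g](ω) = \frac{8}{\left(i \omega + 7\right)^{3}}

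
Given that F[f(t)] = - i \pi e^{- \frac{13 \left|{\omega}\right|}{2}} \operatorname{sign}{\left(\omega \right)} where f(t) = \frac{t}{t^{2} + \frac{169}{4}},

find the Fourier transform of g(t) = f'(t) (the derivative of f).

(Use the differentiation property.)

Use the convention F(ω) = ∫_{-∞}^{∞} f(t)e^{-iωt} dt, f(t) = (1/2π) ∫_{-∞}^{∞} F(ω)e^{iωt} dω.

F[g](ω) = \pi \omega e^{- \frac{13 \left|{\omega}\right|}{2}} \operatorname{sign}{\left(\omega \right)}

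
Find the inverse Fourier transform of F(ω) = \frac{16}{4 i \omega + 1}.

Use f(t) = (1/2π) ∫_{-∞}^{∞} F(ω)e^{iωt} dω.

f(t) = 4 e^{- \frac{t}{4}} u\left(t\right)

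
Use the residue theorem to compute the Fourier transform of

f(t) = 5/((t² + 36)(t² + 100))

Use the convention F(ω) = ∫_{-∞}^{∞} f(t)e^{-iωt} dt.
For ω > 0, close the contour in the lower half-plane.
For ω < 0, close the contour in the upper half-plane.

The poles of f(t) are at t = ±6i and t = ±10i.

Let g(z) = f(z)e^{-iωz}; for large |z| the factor e^{-iωz} decays in the lower half-plane when ω > 0 and in the upper half-plane when ω < 0.

Case ω > 0 (lower half-plane, clockwise contour ⇒ F(ω) = -2πi·ΣRes):
  Res_{z = - 6 i} g(z) = \frac{5 i e^{- 6 \omega}}{768}
  Res_{z = - 10 i} g(z) = - \frac{i e^{- 10 \omega}}{256}
  F(ω) = -2πi·ΣRes = \frac{\pi \left(5 e^{4 \omega} - 3\right) e^{- 10 \omega}}{384}

Case ω < 0 (upper half-plane, counterclockwise contour ⇒ F(ω) = +2πi·ΣRes):
  Res_{z = 6 i} g(z) = - \frac{5 i e^{6 \omega}}{768}
  Res_{z = 10 i} g(z) = \frac{i e^{10 \omega}}{256}
  F(ω) = 2πi·ΣRes = \frac{\pi \left(5 - 3 e^{4 \omega}\right) e^{6 \omega}}{384}

Both cases combine into a single formula in |ω|:

F(ω) = \frac{\pi \left(5 e^{4 \left|{\omega}\right|} - 3\right) e^{- 10 \left|{\omega}\right|}}{384}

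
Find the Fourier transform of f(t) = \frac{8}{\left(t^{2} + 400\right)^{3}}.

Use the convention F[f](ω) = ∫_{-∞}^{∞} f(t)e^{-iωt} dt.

F(ω) = \frac{\pi \left(400 \omega^{2} + 60 \left|{\omega}\right| + 3\right) e^{- 20 \left|{\omega}\right|}}{3200000}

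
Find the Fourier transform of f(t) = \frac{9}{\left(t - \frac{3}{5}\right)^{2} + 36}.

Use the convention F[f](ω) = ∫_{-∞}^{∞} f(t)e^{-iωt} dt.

F(ω) = \frac{3 \pi e^{- \frac{3 i \omega}{5} - 6 \left|{\omega}\right|}}{2}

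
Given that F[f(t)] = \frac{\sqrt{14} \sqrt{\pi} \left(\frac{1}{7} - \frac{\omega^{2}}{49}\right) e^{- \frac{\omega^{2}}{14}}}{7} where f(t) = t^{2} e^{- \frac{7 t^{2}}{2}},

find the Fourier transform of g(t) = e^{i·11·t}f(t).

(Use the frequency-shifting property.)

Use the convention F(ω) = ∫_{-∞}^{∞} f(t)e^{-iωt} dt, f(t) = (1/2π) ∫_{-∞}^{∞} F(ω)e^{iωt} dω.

F[g](ω) = \frac{\sqrt{14} \sqrt{\pi} \left(7 - \left(\omega - 11\right)^{2}\right) e^{- \frac{\left(\omega - 11\right)^{2}}{14}}}{343}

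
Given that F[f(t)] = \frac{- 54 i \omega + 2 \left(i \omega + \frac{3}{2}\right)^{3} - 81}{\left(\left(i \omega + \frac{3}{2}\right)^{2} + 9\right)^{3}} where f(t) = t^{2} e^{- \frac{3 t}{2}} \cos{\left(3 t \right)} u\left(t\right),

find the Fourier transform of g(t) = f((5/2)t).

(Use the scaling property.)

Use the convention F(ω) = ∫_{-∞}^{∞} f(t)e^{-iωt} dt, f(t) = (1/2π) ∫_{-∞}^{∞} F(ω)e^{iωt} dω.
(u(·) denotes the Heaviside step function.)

F[g](ω) = \frac{800 \left(- 10800 i \omega + \left(4 i \omega + 15\right)^{3} - 40500\right)}{\left(\left(4 i \omega + 15\right)^{2} + 900\right)^{3}}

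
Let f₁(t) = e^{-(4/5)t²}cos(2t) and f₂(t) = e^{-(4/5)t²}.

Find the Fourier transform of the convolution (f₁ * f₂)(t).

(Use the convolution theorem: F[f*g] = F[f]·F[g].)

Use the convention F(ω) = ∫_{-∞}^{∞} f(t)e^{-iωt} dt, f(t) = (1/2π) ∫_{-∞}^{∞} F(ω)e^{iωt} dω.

F[f₁*f₂](ω) = \frac{5 \pi \left(e^{\frac{5 \omega}{2}} + 1\right) e^{- \frac{5 \omega^{2}}{8} - \frac{5 \omega}{4} - \frac{5}{4}}}{8}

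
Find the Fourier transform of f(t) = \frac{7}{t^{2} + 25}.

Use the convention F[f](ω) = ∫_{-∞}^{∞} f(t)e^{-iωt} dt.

F(ω) = \frac{7 \pi e^{- 5 \left|{\omega}\right|}}{5}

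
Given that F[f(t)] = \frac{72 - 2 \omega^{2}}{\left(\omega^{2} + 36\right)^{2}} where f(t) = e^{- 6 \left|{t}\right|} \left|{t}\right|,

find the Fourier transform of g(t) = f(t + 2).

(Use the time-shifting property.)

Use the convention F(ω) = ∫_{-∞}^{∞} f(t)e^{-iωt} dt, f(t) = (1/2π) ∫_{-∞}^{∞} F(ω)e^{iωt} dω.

F[g](ω) = \frac{2 \left(36 - \omega^{2}\right) e^{2 i \omega}}{\left(\omega^{2} + 36\right)^{2}}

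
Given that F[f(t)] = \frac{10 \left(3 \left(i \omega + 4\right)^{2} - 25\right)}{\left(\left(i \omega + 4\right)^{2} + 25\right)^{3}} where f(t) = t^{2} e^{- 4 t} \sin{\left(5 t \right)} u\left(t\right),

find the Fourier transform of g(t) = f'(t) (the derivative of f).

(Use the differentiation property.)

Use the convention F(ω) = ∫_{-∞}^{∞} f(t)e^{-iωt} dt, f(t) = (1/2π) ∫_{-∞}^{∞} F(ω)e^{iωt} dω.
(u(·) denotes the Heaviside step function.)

F[g](ω) = \frac{10 i \omega \left(3 \left(i \omega + 4\right)^{2} - 25\right)}{\left(\left(i \omega + 4\right)^{2} + 25\right)^{3}}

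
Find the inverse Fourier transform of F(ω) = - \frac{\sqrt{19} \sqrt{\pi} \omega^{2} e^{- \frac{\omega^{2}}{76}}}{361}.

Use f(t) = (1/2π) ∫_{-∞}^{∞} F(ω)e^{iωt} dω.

f(t) = \left(76 t^{2} - 2\right) e^{- 19 t^{2}}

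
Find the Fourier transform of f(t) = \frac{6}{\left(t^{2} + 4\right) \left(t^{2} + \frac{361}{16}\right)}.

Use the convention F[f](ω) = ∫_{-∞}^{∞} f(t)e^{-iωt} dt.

F(ω) = \frac{16 \pi e^{- 2 \left|{\omega}\right|}}{99} - \frac{128 \pi e^{- \frac{19 \left|{\omega}\right|}{4}}}{1881}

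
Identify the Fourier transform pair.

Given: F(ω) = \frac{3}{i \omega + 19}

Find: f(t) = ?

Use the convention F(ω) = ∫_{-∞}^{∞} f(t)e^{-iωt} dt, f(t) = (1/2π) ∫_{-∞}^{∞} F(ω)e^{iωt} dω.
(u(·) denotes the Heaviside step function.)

f(t) = 3 e^{- 19 t} u\left(t\right)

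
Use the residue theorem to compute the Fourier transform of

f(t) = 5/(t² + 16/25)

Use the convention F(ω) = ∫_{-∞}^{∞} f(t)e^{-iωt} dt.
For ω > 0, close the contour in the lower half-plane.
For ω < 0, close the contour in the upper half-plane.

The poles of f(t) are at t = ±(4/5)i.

Let g(z) = f(z)e^{-iωz}; for large |z| the factor e^{-iωz} decays in the lower half-plane when ω > 0 and in the upper half-plane when ω < 0.

Case ω > 0 (lower half-plane, clockwise contour ⇒ F(ω) = -2πi·ΣRes):
  Res_{z = - \frac{4 i}{5}} g(z) = \frac{25 i e^{- \frac{4 \omega}{5}}}{8}
  F(ω) = -2πi·ΣRes = \frac{25 \pi e^{- \frac{4 \omega}{5}}}{4}

Case ω < 0 (upper half-plane, counterclockwise contour ⇒ F(ω) = +2πi·ΣRes):
  Res_{z = \frac{4 i}{5}} g(z) = - \frac{25 i e^{\frac{4 \omega}{5}}}{8}
  F(ω) = 2πi·ΣRes = \frac{25 \pi e^{\frac{4 \omega}{5}}}{4}

Both cases combine into a single formula in |ω|:

F(ω) = \frac{25 \pi e^{- \frac{4 \left|{\omega}\right|}{5}}}{4}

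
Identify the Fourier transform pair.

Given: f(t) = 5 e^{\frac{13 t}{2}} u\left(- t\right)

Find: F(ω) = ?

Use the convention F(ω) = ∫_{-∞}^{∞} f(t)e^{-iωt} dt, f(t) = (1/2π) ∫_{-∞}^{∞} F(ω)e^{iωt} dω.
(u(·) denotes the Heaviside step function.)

F(ω) = - \frac{10}{2 i \omega - 13}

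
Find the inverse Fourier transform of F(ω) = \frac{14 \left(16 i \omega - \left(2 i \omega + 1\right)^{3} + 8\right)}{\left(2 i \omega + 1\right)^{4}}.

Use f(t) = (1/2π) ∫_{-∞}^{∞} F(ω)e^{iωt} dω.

f(t) = 7 \left(t^{2} - 1\right) e^{- \frac{t}{2}} u\left(t\right)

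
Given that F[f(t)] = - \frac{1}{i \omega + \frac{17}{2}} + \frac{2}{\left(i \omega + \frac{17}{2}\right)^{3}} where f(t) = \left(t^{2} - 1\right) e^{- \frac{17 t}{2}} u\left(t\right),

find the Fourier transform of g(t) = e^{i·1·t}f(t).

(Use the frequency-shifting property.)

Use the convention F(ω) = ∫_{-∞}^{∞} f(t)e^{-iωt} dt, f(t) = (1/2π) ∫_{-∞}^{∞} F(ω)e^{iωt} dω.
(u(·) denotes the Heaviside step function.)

F[g](ω) = \frac{2 \left(16 i \left(\omega - 1\right) - \left(2 i \left(\omega - 1\right) + 17\right)^{3} + 136\right)}{\left(2 i \left(\omega - 1\right) + 17\right)^{4}}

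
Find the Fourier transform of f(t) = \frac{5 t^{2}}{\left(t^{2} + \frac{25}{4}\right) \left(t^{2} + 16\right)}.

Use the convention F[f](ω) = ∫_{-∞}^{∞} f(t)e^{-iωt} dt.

F(ω) = \frac{80 \pi e^{- 4 \left|{\omega}\right|}}{39} - \frac{50 \pi e^{- \frac{5 \left|{\omega}\right|}{2}}}{39}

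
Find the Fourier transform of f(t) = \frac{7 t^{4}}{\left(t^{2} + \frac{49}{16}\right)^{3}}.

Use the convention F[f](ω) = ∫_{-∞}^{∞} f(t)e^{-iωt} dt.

F(ω) = \frac{\pi \left(49 \omega^{2} - 140 \left|{\omega}\right| + 48\right) e^{- \frac{7 \left|{\omega}\right|}{4}}}{32}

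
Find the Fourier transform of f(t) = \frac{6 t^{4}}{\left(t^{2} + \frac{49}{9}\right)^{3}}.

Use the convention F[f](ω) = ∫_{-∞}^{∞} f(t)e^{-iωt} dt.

F(ω) = \frac{\pi \left(49 \omega^{2} - 105 \left|{\omega}\right| + 27\right) e^{- \frac{7 \left|{\omega}\right|}{3}}}{28}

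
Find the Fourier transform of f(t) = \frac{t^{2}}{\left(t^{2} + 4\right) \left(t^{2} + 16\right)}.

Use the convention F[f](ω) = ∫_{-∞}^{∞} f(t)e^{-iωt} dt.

F(ω) = \frac{\pi \left(2 - e^{2 \left|{\omega}\right|}\right) e^{- 4 \left|{\omega}\right|}}{6}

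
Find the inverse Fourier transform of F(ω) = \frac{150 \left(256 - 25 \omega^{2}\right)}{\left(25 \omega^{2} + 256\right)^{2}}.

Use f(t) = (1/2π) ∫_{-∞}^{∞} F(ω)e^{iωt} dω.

f(t) = 3 e^{- \frac{16 \left|{t}\right|}{5}} \left|{t}\right|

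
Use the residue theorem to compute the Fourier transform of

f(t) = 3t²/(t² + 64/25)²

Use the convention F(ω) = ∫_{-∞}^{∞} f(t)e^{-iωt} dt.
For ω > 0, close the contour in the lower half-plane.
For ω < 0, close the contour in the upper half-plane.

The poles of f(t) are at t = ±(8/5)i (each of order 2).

Let g(z) = f(z)e^{-iωz}; for large |z| the factor e^{-iωz} decays in the lower half-plane when ω > 0 and in the upper half-plane when ω < 0.

Case ω > 0 (lower half-plane, clockwise contour ⇒ F(ω) = -2πi·ΣRes):
  Res_{z = - \frac{8 i}{5}} g(z) = \frac{3 i \left(5 - 8 \omega\right) e^{- \frac{8 \omega}{5}}}{32} (pole of order 2)
  F(ω) = -2πi·ΣRes = \frac{3 \pi \left(5 - 8 \omega\right) e^{- \frac{8 \omega}{5}}}{16}

Case ω < 0 (upper half-plane, counterclockwise contour ⇒ F(ω) = +2πi·ΣRes):
  Res_{z = \frac{8 i}{5}} g(z) = \frac{3 i \left(- 8 \omega - 5\right) e^{\frac{8 \omega}{5}}}{32} (pole of order 2)
  F(ω) = 2πi·ΣRes = \frac{3 \pi \left(8 \omega + 5\right) e^{\frac{8 \omega}{5}}}{16}

Both cases combine into a single formula in |ω|:

F(ω) = \frac{3 \pi \left(5 - 8 \left|{\omega}\right|\right) e^{- \frac{8 \left|{\omega}\right|}{5}}}{16}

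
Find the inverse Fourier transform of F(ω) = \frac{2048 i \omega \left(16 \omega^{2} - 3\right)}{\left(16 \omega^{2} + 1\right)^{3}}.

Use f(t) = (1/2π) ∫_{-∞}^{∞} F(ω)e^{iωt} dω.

f(t) = 2 t e^{- \frac{\left|{t}\right|}{4}} \left|{t}\right|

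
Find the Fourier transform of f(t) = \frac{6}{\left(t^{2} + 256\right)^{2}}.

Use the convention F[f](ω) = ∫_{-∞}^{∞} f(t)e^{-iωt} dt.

F(ω) = \frac{3 \pi \left(16 \left|{\omega}\right| + 1\right) e^{- 16 \left|{\omega}\right|}}{4096}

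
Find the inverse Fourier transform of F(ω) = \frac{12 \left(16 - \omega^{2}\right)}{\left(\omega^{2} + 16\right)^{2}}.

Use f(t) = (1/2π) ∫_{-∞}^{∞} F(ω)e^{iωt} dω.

f(t) = 6 e^{- 4 \left|{t}\right|} \left|{t}\right|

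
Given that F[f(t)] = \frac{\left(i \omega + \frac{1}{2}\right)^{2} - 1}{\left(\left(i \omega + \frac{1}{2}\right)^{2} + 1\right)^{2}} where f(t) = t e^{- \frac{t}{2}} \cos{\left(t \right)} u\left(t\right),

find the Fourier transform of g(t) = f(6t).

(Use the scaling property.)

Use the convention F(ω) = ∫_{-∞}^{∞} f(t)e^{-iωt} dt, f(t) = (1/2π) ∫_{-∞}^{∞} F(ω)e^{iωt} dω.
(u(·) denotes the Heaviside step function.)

F[g](ω) = \frac{6 \left(\left(i \omega + 3\right)^{2} - 36\right)}{\left(\left(i \omega + 3\right)^{2} + 36\right)^{2}}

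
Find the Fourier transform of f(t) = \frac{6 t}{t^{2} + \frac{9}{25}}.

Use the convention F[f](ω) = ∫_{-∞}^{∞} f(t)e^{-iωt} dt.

F(ω) = - 6 i \pi e^{- \frac{3 \left|{\omega}\right|}{5}} \operatorname{sign}{\left(\omega \right)}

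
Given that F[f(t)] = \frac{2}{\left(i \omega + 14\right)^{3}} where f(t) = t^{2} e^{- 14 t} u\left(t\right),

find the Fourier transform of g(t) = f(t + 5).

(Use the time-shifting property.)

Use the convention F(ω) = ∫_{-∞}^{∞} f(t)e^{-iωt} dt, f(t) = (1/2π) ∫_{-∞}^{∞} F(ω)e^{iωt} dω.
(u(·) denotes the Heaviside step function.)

F[g](ω) = \frac{2 e^{5 i \omega}}{\left(i \omega + 14\right)^{3}}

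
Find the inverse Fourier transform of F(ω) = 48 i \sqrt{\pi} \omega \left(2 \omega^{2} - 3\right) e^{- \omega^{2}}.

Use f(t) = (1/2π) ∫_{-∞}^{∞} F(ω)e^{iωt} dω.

f(t) = 6 t^{3} e^{- \frac{t^{2}}{4}}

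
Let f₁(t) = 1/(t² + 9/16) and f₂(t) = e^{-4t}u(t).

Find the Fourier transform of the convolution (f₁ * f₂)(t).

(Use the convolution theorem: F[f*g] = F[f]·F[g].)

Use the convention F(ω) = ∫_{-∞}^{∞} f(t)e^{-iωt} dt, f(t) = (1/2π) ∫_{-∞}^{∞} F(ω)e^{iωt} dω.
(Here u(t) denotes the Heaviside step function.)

F[f₁*f₂](ω) = \frac{4 \pi e^{- \frac{3 \left|{\omega}\right|}{4}}}{3 \left(i \omega + 4\right)}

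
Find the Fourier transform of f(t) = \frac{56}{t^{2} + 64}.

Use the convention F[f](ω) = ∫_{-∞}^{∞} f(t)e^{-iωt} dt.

F(ω) = 7 \pi e^{- 8 \left|{\omega}\right|}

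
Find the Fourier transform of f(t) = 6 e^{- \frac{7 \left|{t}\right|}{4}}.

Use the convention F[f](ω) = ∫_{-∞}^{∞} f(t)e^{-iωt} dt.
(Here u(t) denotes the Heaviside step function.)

F(ω) = \frac{336}{16 \omega^{2} + 49}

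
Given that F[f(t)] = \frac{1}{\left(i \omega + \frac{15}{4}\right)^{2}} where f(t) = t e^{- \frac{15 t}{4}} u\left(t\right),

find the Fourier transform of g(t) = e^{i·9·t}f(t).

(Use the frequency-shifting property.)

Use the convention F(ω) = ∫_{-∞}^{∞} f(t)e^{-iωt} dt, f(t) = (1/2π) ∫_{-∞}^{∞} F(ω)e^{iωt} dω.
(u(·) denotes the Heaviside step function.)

F[g](ω) = \frac{16}{\left(4 i \left(\omega - 9\right) + 15\right)^{2}}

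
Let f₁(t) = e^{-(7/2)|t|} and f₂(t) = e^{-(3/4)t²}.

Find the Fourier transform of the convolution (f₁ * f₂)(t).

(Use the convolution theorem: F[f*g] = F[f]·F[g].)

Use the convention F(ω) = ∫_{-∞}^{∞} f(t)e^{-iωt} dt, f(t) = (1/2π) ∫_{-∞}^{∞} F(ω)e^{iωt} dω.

F[f₁*f₂](ω) = \frac{56 \sqrt{3} \sqrt{\pi} e^{- \frac{\omega^{2}}{3}}}{3 \left(4 \omega^{2} + 49\right)}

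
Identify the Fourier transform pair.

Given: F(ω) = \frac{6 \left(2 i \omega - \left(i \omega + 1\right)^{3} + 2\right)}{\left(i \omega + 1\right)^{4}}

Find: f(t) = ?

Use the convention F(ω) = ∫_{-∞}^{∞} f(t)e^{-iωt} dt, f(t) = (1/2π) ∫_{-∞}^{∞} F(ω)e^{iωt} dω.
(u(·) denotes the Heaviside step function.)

f(t) = 6 \left(t^{2} - 1\right) e^{- t} u\left(t\right)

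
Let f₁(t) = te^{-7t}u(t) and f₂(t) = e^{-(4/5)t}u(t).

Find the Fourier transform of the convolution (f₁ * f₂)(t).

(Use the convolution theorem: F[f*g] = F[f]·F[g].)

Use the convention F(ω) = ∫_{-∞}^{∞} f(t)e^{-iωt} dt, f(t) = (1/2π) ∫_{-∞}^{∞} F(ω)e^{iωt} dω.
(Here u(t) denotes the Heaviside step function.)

F[f₁*f₂](ω) = \frac{5}{\left(i \omega + 7\right)^{2} \left(5 i \omega + 4\right)}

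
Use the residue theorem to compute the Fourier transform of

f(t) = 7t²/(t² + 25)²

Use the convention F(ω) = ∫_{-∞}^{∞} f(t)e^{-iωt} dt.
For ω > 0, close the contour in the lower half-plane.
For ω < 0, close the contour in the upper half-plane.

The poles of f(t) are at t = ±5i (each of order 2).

Let g(z) = f(z)e^{-iωz}; for large |z| the factor e^{-iωz} decays in the lower half-plane when ω > 0 and in the upper half-plane when ω < 0.

Case ω > 0 (lower half-plane, clockwise contour ⇒ F(ω) = -2πi·ΣRes):
  Res_{z = - 5 i} g(z) = \frac{7 i \left(1 - 5 \omega\right) e^{- 5 \omega}}{20} (pole of order 2)
  F(ω) = -2πi·ΣRes = \frac{7 \pi \left(1 - 5 \omega\right) e^{- 5 \omega}}{10}

Case ω < 0 (upper half-plane, counterclockwise contour ⇒ F(ω) = +2πi·ΣRes):
  Res_{z = 5 i} g(z) = \frac{7 i \left(- 5 \omega - 1\right) e^{5 \omega}}{20} (pole of order 2)
  F(ω) = 2πi·ΣRes = \frac{7 \pi \left(5 \omega + 1\right) e^{5 \omega}}{10}

Both cases combine into a single formula in |ω|:

F(ω) = \frac{7 \pi \left(1 - 5 \left|{\omega}\right|\right) e^{- 5 \left|{\omega}\right|}}{10}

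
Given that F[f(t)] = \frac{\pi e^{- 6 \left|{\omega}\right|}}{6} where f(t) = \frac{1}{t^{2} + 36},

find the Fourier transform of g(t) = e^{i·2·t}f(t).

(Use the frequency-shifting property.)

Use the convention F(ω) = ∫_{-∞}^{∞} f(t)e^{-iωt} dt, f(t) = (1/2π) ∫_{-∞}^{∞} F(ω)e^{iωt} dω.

F[g](ω) = \frac{\pi e^{- 6 \left|{\omega - 2}\right|}}{6}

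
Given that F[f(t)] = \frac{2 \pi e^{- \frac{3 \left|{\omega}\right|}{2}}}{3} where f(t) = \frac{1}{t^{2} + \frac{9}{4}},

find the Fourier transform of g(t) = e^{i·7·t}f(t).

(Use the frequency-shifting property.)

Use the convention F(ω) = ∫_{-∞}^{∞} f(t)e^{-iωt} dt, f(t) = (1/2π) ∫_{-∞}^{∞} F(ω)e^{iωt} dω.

F[g](ω) = \frac{2 \pi e^{- \frac{3 \left|{\omega - 7}\right|}{2}}}{3}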